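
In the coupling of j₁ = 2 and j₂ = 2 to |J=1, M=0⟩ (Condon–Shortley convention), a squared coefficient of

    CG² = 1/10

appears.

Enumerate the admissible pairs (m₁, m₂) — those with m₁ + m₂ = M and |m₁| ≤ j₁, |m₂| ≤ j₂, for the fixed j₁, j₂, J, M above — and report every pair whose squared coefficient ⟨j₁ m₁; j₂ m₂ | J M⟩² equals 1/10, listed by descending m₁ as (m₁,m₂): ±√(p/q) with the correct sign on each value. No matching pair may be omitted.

(1,-1): −√(1/10); (-1,1): +√(1/10)

Admissible pairs with m₁+m₂ = M = 0: (-2,2), (-1,1), (0,0), (1,-1), (2,-2)
  (m₁,m₂)=(2,-2): CG² = 2/5, CG = +√(2/5)
  (m₁,m₂)=(1,-1): CG² = 1/10, CG = −√(1/10)   ← matches the target
  (m₁,m₂)=(0,0): CG² = 0/1, CG = 0
  (m₁,m₂)=(-1,1): CG² = 1/10, CG = +√(1/10)   ← matches the target
  (m₁,m₂)=(-2,2): CG² = 2/5, CG = −√(2/5)
Pairs with CG² = 1/10: (1,-1): −√(1/10); (-1,1): +√(1/10)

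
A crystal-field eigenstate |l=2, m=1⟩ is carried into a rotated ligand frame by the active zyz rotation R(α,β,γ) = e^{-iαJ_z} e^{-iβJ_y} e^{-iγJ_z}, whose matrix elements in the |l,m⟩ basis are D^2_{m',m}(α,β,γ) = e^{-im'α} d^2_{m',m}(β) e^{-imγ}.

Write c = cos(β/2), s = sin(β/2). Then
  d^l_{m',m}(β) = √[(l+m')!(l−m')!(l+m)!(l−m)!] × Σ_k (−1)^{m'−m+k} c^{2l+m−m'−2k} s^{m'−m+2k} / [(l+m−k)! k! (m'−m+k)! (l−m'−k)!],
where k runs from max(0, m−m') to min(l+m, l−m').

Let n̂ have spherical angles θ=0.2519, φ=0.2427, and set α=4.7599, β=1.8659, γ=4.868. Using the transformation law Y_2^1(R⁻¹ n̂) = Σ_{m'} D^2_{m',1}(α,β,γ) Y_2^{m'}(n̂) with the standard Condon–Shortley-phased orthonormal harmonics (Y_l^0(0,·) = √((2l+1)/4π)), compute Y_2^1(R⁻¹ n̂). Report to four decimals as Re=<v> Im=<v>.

Need the full column D^2_{m',1} for m'=−2..2 at α=4.7599, β=1.8659, γ=4.8680.
cos(β/2)=0.595467, sin(β/2)=0.803380
d^2_{-2,1}: single k=3 term ⇒ +0.617519;  D = -0.037392-0.616386i
d^2_{-1,1}: k∈[2..3] ⇒ +0.686559 -0.416566 = +0.269993;  D = +0.268417-0.029129i
d^2_{0,1}: k∈[1..2] ⇒ +0.415498 -0.756304 = -0.340806;  D = -0.052819-0.336688i
d^2_{1,1}: k∈[0..1] ⇒ +0.125727 -0.686559 = -0.560832;  D = +0.549302-0.113136i
d^2_{2,1}: single k=0 term ⇒ -0.339253;  D = +0.084141+0.328653i
Y_2^{m'}(θ=0.2519,φ=0.2427) and Σ D·Y over m':
  (-0.0374-0.6164i)·(+0.0212-0.0112i)  (+0.2684-0.0291i)·(+0.1810-0.0448i)  (-0.0528-0.3367i)·(+0.5720+0.0000i)  (+0.5493-0.1131i)·(-0.1810-0.0448i)  (+0.0841+0.3287i)·(+0.0212+0.0112i)
Y_2^1(R⁻¹ n̂) = -0.097020-0.218773i

Re=-0.0970 Im=-0.2188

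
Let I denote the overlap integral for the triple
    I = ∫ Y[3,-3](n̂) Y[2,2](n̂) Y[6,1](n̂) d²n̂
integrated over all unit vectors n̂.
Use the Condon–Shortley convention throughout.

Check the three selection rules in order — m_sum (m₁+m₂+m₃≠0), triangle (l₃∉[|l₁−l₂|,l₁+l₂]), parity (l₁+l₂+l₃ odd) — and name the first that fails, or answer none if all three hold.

azimuthal sum: -3 + 2 + 1 = 0  ✓
l₃ must lie in [1,5]; have l₃=6  ✗
L = 3 + 2 + 6 = 11 (odd)

triangle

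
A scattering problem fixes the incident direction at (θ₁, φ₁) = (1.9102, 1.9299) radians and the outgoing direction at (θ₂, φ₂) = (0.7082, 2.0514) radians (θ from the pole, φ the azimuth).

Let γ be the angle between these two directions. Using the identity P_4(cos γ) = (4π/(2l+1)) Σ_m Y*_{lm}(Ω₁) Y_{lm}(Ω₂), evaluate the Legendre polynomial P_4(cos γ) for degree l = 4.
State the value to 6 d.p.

-0.029935

Term-by-term m-sum for l=4 (normalisation 4π/9 = 1.396263):
  m=-4: (0.04687 + 0.34672j) × (-0.02729 - 0.07438j) = 0.02451 - 0.01295j  (running Σ = 0.02451 - 0.01295j)
  m=-3: (-0.30770 + 0.16550j) × (0.25947 + 0.03366j) = -0.08541 + 0.03259j  (running Σ = -0.06090 + 0.01964j)
  m=-2: (0.05020 + 0.04387j) × (-0.24621 + 0.35258j) = -0.02783 + 0.00690j  (running Σ = -0.08873 + 0.02654j)
  m=-1: (-0.11609 + 0.30925j) × (-0.11219 - 0.21518j) = 0.07957 - 0.00972j  (running Σ = -0.00916 + 0.01682j)
  m=0: (0.01109 + 0.00000j) × (-0.28124 + 0.00000j) = -0.00312 + 0.00000j  (running Σ = -0.01228 + 0.01682j)
  m=1: (0.11609 + 0.30925j) × (0.11219 - 0.21518j) = 0.07957 + 0.00972j  (running Σ = 0.06729 + 0.02654j)
  m=2: (0.05020 - 0.04387j) × (-0.24621 - 0.35258j) = -0.02783 - 0.00690j  (running Σ = 0.03946 + 0.01964j)
  m=3: (0.30770 + 0.16550j) × (-0.25947 + 0.03366j) = -0.08541 - 0.03259j  (running Σ = -0.04595 - 0.01295j)
  m=4: (0.04687 - 0.34672j) × (-0.02729 + 0.07438j) = 0.02451 + 0.01295j  (running Σ = -0.02144 + 0.00000j)
Total Σ_m = -0.02144 + 0.00000j. Multiply by 1.396263: -0.02993 + 0.00000j. P_4(cos γ) = -0.029935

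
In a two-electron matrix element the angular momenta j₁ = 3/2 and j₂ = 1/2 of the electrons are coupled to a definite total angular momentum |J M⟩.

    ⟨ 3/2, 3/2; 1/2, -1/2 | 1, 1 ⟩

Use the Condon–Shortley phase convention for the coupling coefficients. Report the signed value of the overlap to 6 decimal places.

+0.866025  (= +√(3/4))

√[3·1!2!0!/4! · 3!0!0!1!2!0!] = √(3)
  +(−1)^0/∏(0,1,0,0,2,0)! = 1/2  (running 1/2)
⟨..|..⟩ = √(3)·(1/2) = +0.866025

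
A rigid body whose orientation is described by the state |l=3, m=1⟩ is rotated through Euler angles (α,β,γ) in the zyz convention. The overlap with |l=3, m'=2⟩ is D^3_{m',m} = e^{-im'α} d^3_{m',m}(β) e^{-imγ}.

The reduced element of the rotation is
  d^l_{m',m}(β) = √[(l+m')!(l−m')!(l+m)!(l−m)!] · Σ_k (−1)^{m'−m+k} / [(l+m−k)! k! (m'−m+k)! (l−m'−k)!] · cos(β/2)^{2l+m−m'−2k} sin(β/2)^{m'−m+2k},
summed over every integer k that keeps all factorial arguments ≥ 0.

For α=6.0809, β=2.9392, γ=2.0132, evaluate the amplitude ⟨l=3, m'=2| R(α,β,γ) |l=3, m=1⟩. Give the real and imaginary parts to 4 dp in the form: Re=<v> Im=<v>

First d^3_{2,1}(β=2.9392), then the phase factors e^{-i(2)α} and e^{-i(1)γ}:
With c≡cos(β/2)=0.101024 and s≡sin(β/2)=0.994884, N=[120·1·24·2]^{1/2}=75.894664
The bounds max(0,m−m')=0 and min(l+m,l−m')=1 give 2 terms
  k=0: (−1)^1·75.8947/(24)·0.1010^5·0.9949^1 = -0.000033
  k=1: (−1)^2·75.8947/(12)·0.1010^3·0.9949^3 = +0.006421
d^3_{2,1}(2.9392) = -0.000033 +0.006421 = +0.006388
Phases: e^{-i·(2)·6.0809}=+0.919271+0.393624i, e^{-i·(1)·2.0132}=-0.428113-0.903725i ⇒ D=-0.000242-0.006384i

Re=-0.0002 Im=-0.0064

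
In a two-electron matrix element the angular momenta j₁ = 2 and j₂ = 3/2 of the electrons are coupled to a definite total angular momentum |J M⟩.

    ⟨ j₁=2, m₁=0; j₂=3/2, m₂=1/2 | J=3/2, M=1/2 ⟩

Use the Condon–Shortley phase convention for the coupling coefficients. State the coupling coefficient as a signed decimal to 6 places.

j₁+j₂−J=2  J+j₁−j₂=2  J−j₁+j₂=1  j₁+j₂+J+1=6
(j₁±m₁, j₂±m₂, J±M) = (2,2,2,1,2,1)
P² = 16/45
sum k=1..2:
  [1] −1/1 = -1
  [2] +1/4 = 1/4
S = -3/4
C² = P²·S² = 1/5 ; C = -0.447214

-0.447214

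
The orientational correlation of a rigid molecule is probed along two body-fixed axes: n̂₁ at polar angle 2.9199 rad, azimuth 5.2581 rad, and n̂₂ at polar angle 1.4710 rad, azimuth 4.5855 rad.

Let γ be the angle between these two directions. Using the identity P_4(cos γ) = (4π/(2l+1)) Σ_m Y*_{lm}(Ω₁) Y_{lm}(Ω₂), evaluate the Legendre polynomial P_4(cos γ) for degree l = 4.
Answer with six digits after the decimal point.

Summing Y*_{l m}(θ₁,φ₁)·Y_{l m}(θ₂,φ₂) over m ∈ [−4, 4]; prefactor 4π/(2·4+1) = 1.396263:
  m=-4: (-0.00059 + 0.00085j) × (0.37911 + 0.21084j) = -0.00040 + 0.00020j  (running Σ = -0.00040 + 0.00020j)
  m=-3: (0.01295 + 0.00086j) × (0.04564 - 0.11406j) = 0.00069 - 0.00144j  (running Σ = 0.00029 - 0.00124j)
  m=-2: (-0.04223 - 0.08125j) × (0.29832 + 0.07737j) = -0.00631 - 0.02750j  (running Σ = -0.00603 - 0.02875j)
  m=-1: (-0.19285 + 0.31760j) × (0.01739 - 0.13633j) = 0.03995 + 0.03182j  (running Σ = 0.03392 + 0.00307j)
  m=0: (0.65036 + 0.00000j) × (0.28622 + 0.00000j) = 0.18615 + 0.00000j  (running Σ = 0.22006 + 0.00307j)
  m=1: (0.19285 + 0.31760j) × (-0.01739 - 0.13633j) = 0.03995 - 0.03182j  (running Σ = 0.26001 - 0.02875j)
  m=2: (-0.04223 + 0.08125j) × (0.29832 - 0.07737j) = -0.00631 + 0.02750j  (running Σ = 0.25370 - 0.00124j)
  m=3: (-0.01295 + 0.00086j) × (-0.04564 - 0.11406j) = 0.00069 + 0.00144j  (running Σ = 0.25439 + 0.00020j)
  m=4: (-0.00059 - 0.00085j) × (0.37911 - 0.21084j) = -0.00040 - 0.00020j  (running Σ = 0.25398 + 0.00000j)
Total Σ_m = 0.25398 + 0.00000j. Multiply by 1.396263: 0.35463 + 0.00000j. P_4(cos γ) = 0.354627

0.354627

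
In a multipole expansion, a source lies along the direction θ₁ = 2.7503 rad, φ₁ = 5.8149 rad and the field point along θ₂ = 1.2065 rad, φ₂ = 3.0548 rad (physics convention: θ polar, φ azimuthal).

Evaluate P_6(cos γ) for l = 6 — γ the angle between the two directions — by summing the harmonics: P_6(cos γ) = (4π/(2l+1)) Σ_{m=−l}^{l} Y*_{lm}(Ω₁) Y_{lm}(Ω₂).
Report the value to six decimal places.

Expand P_6 via completeness: Σ_{m} conj(Y_{6,m}) at Ω₁ times Y_{6,m} at Ω₂ —
  m=-6: (-0.00141 - 0.00048j) × (0.27886 + 0.15995j) = -0.00031 - 0.00036j  (running Σ = -0.00031 - 0.00036j)
  m=-5: (0.00869 + 0.00896j) × (-0.38528 - 0.17855j) = -0.00175 - 0.00500j  (running Σ = -0.00207 - 0.00536j)
  m=-4: (-0.01888 - 0.06053j) × (0.10136 + 0.03668j) = 0.00031 - 0.00683j  (running Σ = -0.00176 - 0.01219j)
  m=-3: (-0.03531 + 0.21085j) × (0.29337 + 0.07816j) = -0.02684 + 0.05910j  (running Σ = -0.02860 + 0.04691j)
  m=-2: (0.27275 - 0.37079j) × (-0.21095 - 0.03699j) = -0.07125 + 0.06813j  (running Σ = -0.09985 + 0.11504j)
  m=-1: (-0.44868 + 0.22695j) × (-0.23549 - 0.02049j) = 0.11031 - 0.04425j  (running Σ = 0.01046 + 0.07079j)
  m=0: (-0.07309 + 0.00000j) × (0.23683 + 0.00000j) = -0.01731 + 0.00000j  (running Σ = -0.00686 + 0.07079j)
  m=1: (0.44868 + 0.22695j) × (0.23549 - 0.02049j) = 0.11031 + 0.04425j  (running Σ = 0.10345 + 0.11504j)
  m=2: (0.27275 + 0.37079j) × (-0.21095 + 0.03699j) = -0.07125 - 0.06813j  (running Σ = 0.03220 + 0.04691j)
  m=3: (0.03531 + 0.21085j) × (-0.29337 + 0.07816j) = -0.02684 - 0.05910j  (running Σ = 0.00536 - 0.01219j)
  m=4: (-0.01888 + 0.06053j) × (0.10136 - 0.03668j) = 0.00031 + 0.00683j  (running Σ = 0.00567 - 0.00536j)
  m=5: (-0.00869 + 0.00896j) × (0.38528 - 0.17855j) = -0.00175 + 0.00500j  (running Σ = 0.00391 - 0.00036j)
  m=6: (-0.00141 + 0.00048j) × (0.27886 - 0.15995j) = -0.00031 + 0.00036j  (running Σ = 0.00360 + 0.00000j)
Accumulated sum 0.00360 + 0.00000j; after 4π/(2l+1) scaling, 0.00348 + 0.00000j ⇒ P_6 = 0.003480

0.003480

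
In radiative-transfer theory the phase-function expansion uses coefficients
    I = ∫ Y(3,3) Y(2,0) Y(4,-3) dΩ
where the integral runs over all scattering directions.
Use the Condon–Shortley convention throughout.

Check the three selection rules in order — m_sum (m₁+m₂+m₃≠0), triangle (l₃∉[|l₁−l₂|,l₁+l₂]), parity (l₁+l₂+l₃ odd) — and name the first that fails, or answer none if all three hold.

m₁+m₂+m₃ = 3 + 0 − 3 = 0  ✓
triangle: |3−2|=1 ≤ l₃=4 ≤ 3+2=5  ✓
parity: l₁+l₂+l₃ = 9 is odd  ✗

parity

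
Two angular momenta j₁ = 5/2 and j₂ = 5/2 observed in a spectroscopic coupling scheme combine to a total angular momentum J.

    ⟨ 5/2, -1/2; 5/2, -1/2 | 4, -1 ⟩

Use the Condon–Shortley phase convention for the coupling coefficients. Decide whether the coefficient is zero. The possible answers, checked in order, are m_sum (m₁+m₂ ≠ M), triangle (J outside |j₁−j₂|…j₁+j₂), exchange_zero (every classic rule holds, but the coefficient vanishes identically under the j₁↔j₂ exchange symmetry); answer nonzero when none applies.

m-sum: m₁+m₂ = -1/2+(-1/2) = -1, M = -1  ✓
triangle: |j₁−j₂| = 0 ≤ J = 4 ≤ j₁+j₂ = 5  ✓
exchange: j₁=j₂ and m₁=m₂, and (−1)^(j₁+j₂−J) = (−1)^1 = −1 forces ⟨j₁m₁;j₂m₂|JM⟩ = −⟨j₂m₂;j₁m₁|JM⟩ = −⟨j₁m₁;j₂m₂|JM⟩ ⇒ the coefficient vanishes identically
Racah sum check: Σ_k collapses to 0 ⇒ CG = 0

exchange_zero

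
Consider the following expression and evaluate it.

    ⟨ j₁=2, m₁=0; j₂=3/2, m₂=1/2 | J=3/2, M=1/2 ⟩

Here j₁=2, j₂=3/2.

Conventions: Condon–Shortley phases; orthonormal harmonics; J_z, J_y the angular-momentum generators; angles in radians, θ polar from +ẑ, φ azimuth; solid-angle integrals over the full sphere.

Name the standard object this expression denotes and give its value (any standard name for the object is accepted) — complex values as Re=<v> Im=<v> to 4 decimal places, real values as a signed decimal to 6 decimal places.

This is a Clebsch–Gordan (vector-coupling) coefficient.
j₁+j₂−J=2  J+j₁−j₂=2  J−j₁+j₂=1  j₁+j₂+J+1=6
(j₁±m₁, j₂±m₂, J±M) = (2,2,2,1,2,1)
P² = 16/45
sum k=1..2:
  [1] −1/1 = -1
  [2] +1/4 = 1/4
S = -3/4
C² = P²·S² = 1/5 ; C = -0.447214

Clebsch–Gordan coefficient, −√(1/5) ≈ -0.447214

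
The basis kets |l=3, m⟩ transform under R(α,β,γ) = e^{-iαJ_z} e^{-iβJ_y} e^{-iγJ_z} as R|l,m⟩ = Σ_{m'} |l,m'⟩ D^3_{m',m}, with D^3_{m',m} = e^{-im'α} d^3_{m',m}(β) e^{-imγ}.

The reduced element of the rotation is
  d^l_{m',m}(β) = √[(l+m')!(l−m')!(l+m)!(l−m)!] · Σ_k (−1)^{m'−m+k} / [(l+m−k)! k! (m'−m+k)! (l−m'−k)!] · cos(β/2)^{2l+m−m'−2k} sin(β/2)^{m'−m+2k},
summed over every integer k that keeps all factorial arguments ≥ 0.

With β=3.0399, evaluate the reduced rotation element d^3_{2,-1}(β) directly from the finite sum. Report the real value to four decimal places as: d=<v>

d=0.1589

d^3_{2,-1}(β=3.0399) via the finite sum:
Half-angle: c=0.050824, s=0.998708. N=√(120·1·2·24)=75.894664
Admissible k: 0..1 (factorial args all ≥0)
  k=0: (−1)^3·75.8947/(12)·0.0508^3·0.9987^3 = -0.000827
  k=1: (−1)^4·75.8947/(24)·0.0508^1·0.9987^5 = +0.159685
d^3_{2,-1}(3.0399) = -0.000827 +0.159685 = +0.158858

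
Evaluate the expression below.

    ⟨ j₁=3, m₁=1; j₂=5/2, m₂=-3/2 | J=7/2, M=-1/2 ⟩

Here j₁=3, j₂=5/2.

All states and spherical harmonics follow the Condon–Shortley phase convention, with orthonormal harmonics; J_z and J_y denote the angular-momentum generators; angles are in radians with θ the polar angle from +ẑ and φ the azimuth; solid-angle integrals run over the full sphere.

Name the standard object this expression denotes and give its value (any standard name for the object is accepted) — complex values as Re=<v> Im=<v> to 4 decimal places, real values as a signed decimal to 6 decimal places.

Clebsch–Gordan coefficient, +√(8/63) ≈ +0.356348

This is a Clebsch–Gordan (vector-coupling) coefficient.
triangle: 2!×4!×3!/10! = 288/3628800
(j±m)!: 4!×2!×1!×4!×3!×4! = 165888
prefactor² = (2J+1)×Δ×N² = 18432/175
  k=0: +1/(0!×2!×2!×1!×2!×2!) = 1/16
  k=1: −1/(1!×1!×1!×0!×3!×3!) = -1/36
Σ = 5/144  ⇒  CG² = 18432/175×(5/144)² = 8/63
CG = +√(8/63) = +0.356348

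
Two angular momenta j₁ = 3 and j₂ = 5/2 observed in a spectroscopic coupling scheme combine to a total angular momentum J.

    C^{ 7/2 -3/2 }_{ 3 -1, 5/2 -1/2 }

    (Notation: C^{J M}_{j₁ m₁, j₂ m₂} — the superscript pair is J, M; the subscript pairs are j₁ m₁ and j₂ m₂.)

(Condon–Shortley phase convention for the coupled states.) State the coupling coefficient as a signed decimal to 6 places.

−√(5/21) ≈ -0.487950

j₁+j₂−J=2  J+j₁−j₂=4  J−j₁+j₂=3  j₁+j₂+J+1=10
(j₁±m₁, j₂±m₂, J±M) = (2,4,2,3,2,5)
P² = 3072/35
sum k=0..2:
  [0] +1/96 = 1/96
  [1] −1/12 = -1/12
  [2] +1/48 = 1/48
S = -5/96
C² = P²·S² = 5/21 ; C = -0.487950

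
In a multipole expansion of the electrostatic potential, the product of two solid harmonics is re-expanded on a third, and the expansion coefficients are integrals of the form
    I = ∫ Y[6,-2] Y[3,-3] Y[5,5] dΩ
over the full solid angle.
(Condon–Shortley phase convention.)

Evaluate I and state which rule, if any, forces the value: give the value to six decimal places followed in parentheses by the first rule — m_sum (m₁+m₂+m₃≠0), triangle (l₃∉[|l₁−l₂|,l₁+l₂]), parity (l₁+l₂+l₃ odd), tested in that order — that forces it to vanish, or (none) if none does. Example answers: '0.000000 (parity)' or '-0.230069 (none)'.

-0.036034 (none)

m-sum 0 ✓  L=14 even ✓  3≤5≤9 ✓
Π(2lᵢ+1) = 13×7×11 = 1001
triangle coeff Δ(6,3,5) = 1/675675
Σ_t [1,3]: t=1:−1/8640 t=2:+1/2304 t=3:−1/8640 = 7/34560
(3j)²=7/429 [(6 3 5; 0 0 0)], sign=-1
Σ_t [0,0]: t=0:+1/1935360 = 1/1935360
(3j)²=1/1001 [(6 3 5; -2 -3 5)], sign=+1
⇒ 4πI² = 7/429
I = (-1)√(7/429/(4π)) = -0.03603425
No selection rule forces the value: the integral is nonzero (none).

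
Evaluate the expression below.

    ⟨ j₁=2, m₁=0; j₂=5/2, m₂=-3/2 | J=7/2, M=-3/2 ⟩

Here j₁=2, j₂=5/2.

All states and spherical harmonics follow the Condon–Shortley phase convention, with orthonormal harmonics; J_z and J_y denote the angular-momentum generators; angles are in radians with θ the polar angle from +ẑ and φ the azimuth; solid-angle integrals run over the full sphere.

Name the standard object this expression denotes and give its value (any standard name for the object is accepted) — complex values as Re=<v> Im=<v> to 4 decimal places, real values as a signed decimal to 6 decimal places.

Clebsch–Gordan coefficient, +√(2/7) ≈ +0.534522

This is a Clebsch–Gordan (vector-coupling) coefficient.
triangle: 1!·3!·4!/9! = 144/362880
(j±m)!: 2!·2!·1!·4!·2!·5! = 23040
prefactor² = (2J+1)·Δ·N² = 512/7
  k=0: +1/(0!·1!·2!·1!·1!·3!) = 1/12
  k=1: −1/(1!·0!·1!·0!·2!·4!) = -1/48
Σ = 1/16  ⇒  CG² = 512/7·(1/16)² = 2/7
CG = +√(2/7) = +0.534522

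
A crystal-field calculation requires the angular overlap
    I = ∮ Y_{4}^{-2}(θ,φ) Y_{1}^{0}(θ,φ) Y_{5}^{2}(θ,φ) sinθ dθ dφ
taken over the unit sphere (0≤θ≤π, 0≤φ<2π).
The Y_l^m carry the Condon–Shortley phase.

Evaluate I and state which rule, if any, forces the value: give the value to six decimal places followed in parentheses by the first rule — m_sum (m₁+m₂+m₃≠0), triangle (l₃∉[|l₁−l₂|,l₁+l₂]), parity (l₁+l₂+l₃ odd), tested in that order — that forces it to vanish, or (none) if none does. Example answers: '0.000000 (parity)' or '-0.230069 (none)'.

0.225034 (none)

Checks pass: Σm=0; 10 even; l₃=5∈[3,5].
(2·4+1)(2·1+1)(2·5+1) = 297
Δ: 0! 8! 2! / 11! → 1/495
sum: t=0:+1/576 = 1/576
3j²(4 1 5; 0 0 0) = Δ·Π!·Σ² = 5/99  (sign -1)
sum: t=0:+1/1440 = 1/1440
3j²(4 1 5; -2 0 2) = Δ·Π!·Σ² = 7/165  (sign -1)
combine: 4πI² = 297·5/99·7/165 = 7/11
take √, sign +1: I = 0.22503380
No selection rule forces the value: the integral is nonzero (none).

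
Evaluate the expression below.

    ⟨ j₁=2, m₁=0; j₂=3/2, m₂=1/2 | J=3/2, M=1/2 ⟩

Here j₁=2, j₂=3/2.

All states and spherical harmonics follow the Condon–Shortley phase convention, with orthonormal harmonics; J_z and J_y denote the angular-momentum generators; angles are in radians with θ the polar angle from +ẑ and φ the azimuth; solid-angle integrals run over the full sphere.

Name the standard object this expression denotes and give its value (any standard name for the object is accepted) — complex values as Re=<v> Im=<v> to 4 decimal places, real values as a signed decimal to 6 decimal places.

Clebsch–Gordan coefficient, −√(1/5) ≈ -0.447214

This is a Clebsch–Gordan (vector-coupling) coefficient.
j₁+j₂−J=2  J+j₁−j₂=2  J−j₁+j₂=1  j₁+j₂+J+1=6
(j₁±m₁, j₂±m₂, J±M) = (2,2,2,1,2,1)
P² = 16/45
sum k=1..2:
  [1] −1/1 = -1
  [2] +1/4 = 1/4
S = -3/4
C² = P²·S² = 1/5 ; C = -0.447214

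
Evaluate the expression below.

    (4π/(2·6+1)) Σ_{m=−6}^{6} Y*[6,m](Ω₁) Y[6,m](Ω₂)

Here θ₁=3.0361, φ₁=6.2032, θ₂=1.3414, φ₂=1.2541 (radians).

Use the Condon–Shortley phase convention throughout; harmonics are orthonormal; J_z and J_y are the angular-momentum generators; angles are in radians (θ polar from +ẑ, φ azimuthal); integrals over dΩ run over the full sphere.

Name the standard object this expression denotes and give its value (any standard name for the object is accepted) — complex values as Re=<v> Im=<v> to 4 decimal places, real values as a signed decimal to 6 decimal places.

This sum is the spherical-harmonic addition theorem: it equals the Legendre polynomial P_l(cos γ) of the angle γ between the two directions.
Expand P_6 via completeness: Σ_{m} conj(Y_{6,m}) at Ω₁ times Y_{6,m} at Ω₂ —
  m=-6: Y*=0.00000 - 0.00000j  Y=0.13325 - 0.38981j  product -0.00000 - 0.00000j
  m=-5: Y*=-0.00002 + 0.00001j  Y=0.33320 + 0.00423j  product -0.00001 + 0.00000j
  m=-4: Y*=0.00041 - 0.00014j  Y=-0.04142 - 0.13201j  product -0.00004 - 0.00005j
  m=-3: Y*=-0.00579 + 0.00142j  Y=0.27052 - 0.19341j  product -0.00129 + 0.00150j
  m=-2: Y*=0.05516 - 0.00890j  Y=-0.03921 - 0.02879j  product -0.00242 - 0.00124j
  m=-1: Y*=-0.32702 + 0.02621j  Y=0.10049 - 0.30662j  product -0.02482 + 0.10290j
  m=+0: Y*=0.90163 + 0.00000j  Y=-0.02423 + 0.00000j  product -0.02184 + 0.00000j
  m=+1: Y*=0.32702 + 0.02621j  Y=-0.10049 - 0.30662j  product -0.02482 - 0.10290j
  m=+2: Y*=0.05516 + 0.00890j  Y=-0.03921 + 0.02879j  product -0.00242 + 0.00124j
  m=+3: Y*=0.00579 + 0.00142j  Y=-0.27052 - 0.19341j  product -0.00129 - 0.00150j
  m=+4: Y*=0.00041 + 0.00014j  Y=-0.04142 + 0.13201j  product -0.00004 + 0.00005j
  m=+5: Y*=0.00002 + 0.00001j  Y=-0.33320 + 0.00423j  product -0.00001 - 0.00000j
  m=+6: Y*=0.00000 + 0.00000j  Y=0.13325 + 0.38981j  product -0.00000 + 0.00000j
Σ over m = -0.07900 + 0.00000j; ×(4π/13) → -0.07636 + 0.00000j. Real part: -0.076360

Legendre polynomial (addition theorem), -0.076360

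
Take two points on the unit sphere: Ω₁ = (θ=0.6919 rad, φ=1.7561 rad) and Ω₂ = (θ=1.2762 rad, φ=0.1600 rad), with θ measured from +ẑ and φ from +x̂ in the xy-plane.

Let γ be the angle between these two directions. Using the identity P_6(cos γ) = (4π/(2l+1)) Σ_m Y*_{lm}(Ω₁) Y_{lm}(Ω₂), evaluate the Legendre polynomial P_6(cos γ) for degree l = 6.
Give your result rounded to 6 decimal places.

Term-by-term m-sum for l=6 (normalisation 4π/13 = 0.966644):
  m=-6: Y*=-0.014434-0.029208i  Y=+0.212727-0.303851i  product -0.011945-0.001828i
  m=-5: Y*=-0.108910+0.081815i  Y=+0.271624-0.279674i  product -0.006701+0.052682i
  m=-4: Y*=+0.240810+0.220418i  Y=-0.017431+0.012978i  product -0.007058-0.000717i
  m=-3: Y*=+0.242141-0.389753i  Y=-0.304677+0.158618i  product -0.011953+0.157157i
  m=-2: Y*=-0.238426-0.092643i  Y=-0.080103+0.026545i  product +0.021558+0.001092i
  m=-1: Y*=+0.044227-0.235933i  Y=+0.305718-0.049337i  product +0.001881-0.074311i
  m=+0: Y*=-0.339037-0.000000i  Y=+0.111350+0.000000i  product -0.037752-0.000000i
  m=+1: Y*=-0.044227-0.235933i  Y=-0.305718-0.049337i  product +0.001881+0.074311i
  m=+2: Y*=-0.238426+0.092643i  Y=-0.080103-0.026545i  product +0.021558-0.001092i
  m=+3: Y*=-0.242141-0.389753i  Y=+0.304677+0.158618i  product -0.011953-0.157157i
  m=+4: Y*=+0.240810-0.220418i  Y=-0.017431-0.012978i  product -0.007058+0.000717i
  m=+5: Y*=+0.108910+0.081815i  Y=-0.271624-0.279674i  product -0.006701-0.052682i
  m=+6: Y*=-0.014434+0.029208i  Y=+0.212727+0.303851i  product -0.011945+0.001828i
Σ over m = -0.066190+0.000000i; ×(4π/13) → -0.063982+0.000000i. Real part: -0.063982

-0.063982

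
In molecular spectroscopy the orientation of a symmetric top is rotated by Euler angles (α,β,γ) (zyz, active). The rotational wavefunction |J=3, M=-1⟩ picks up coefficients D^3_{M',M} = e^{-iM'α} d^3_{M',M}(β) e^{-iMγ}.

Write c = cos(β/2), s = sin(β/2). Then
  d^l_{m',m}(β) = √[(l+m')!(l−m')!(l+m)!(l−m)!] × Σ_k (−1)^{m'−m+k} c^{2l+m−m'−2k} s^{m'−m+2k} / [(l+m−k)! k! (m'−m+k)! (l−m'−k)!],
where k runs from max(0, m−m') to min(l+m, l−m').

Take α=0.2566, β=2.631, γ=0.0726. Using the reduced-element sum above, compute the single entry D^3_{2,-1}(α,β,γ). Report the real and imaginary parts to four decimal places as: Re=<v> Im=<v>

D^3_{2,-1}(0.2566,2.6310,0.0726) = e^{-i·2·0.2566}·d^3_{2,-1}(2.6310)·e^{-i·-1·0.0726}. Compute d first:
With c≡cos(β/2)=0.252532 and s≡sin(β/2)=0.967589, N=[120·1·2·24]^{1/2}=75.894664
k∈{0,1} keeps every argument non-negative
  k=0: (−1)^3·75.8947/(12)·0.2525^3·0.9676^3 = -0.092268
  k=1: (−1)^4·75.8947/(24)·0.2525^1·0.9676^5 = +0.677283
d^3_{2,-1}(2.6310) = -0.092268 +0.677283 = +0.585015
Attach z-rotation phases: D = e^{-i(2)(0.2566)}·(+0.585015)·e^{-i(-1)(0.0726)} = +0.529143-0.249498i

Re=0.5291 Im=-0.2495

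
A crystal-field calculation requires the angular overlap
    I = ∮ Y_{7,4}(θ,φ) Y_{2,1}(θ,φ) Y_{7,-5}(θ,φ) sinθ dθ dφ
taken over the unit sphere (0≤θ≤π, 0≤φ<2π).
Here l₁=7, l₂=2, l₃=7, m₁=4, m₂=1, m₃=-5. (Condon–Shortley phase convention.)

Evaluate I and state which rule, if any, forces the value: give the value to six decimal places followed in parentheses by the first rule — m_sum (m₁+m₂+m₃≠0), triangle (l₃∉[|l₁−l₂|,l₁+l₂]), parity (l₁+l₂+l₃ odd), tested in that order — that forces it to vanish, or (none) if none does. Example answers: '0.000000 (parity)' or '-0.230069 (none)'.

-0.188767 (none)

Checks pass: Σm=0; 16 even; l₃=7∈[5,9].
(2·7+1)(2·2+1)(2·7+1) = 1125
Δ: 2! 12! 2! / 17! → 1/185640
sum: t=0:+1/2419200 t=1:−1/518400 t=2:+1/2419200 = -1/907200
3j²(7 2 7; 0 0 0) = Δ·Π!·Σ² = 56/3315  (sign +1)
sum: t=1:−1/14515200 t=2:+1/79833600 = -1/17740800
3j²(7 2 7; 4 1 -5) = Δ·Π!·Σ² = 729/30940  (sign -1)
combine: 4πI² = 1125·56/3315·729/30940 = 21870/48841
take √, sign -1: I = -0.18876748
No selection rule forces the value: the integral is nonzero (none).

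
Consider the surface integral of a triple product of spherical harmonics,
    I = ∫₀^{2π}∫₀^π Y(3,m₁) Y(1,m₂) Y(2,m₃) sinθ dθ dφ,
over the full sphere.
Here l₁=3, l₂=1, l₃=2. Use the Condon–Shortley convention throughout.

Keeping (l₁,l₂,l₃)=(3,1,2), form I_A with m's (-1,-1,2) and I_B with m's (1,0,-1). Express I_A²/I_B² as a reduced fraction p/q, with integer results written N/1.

1/8

Shared (l₁,l₂,l₃)=(3,1,2): N and (l;000)² cancel in I_A²/I_B².
A: Δ = 2!·4!·0!/7! = 1/105; Racah Σ t=0..0: t=0:+1/48 = 1/48; ⇒ 3j(3 1 2; -1 -1 2)² = 1/105, sgn +1
B: Δ = 2!·4!·0!/7! = 1/105; Racah Σ t=1..1: t=1:−1/6 = -1/6; ⇒ 3j(3 1 2; 1 0 -1)² = 8/105, sgn +1
I_A²/I_B² = (1/105)/(8/105) = 1/8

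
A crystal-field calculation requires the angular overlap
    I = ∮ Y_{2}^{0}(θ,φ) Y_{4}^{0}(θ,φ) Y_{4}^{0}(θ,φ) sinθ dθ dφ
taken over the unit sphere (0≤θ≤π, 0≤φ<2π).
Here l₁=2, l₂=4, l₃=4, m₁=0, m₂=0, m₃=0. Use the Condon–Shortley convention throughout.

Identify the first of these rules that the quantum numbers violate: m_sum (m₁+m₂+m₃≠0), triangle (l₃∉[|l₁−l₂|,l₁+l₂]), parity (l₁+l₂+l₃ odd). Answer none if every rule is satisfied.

none

m₁+m₂+m₃ = 0 + 0 + 0 = 0  ✓
triangle: |2−4|=2 ≤ l₃=4 ≤ 2+4=6  ✓
parity: l₁+l₂+l₃ = 10 is even  ✓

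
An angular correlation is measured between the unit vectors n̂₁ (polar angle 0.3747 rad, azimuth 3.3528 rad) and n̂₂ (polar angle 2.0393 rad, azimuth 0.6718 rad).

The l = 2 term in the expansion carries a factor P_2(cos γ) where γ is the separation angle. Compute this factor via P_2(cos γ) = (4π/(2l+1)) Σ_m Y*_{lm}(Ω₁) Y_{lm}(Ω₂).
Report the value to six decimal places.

Summing Y*_{l m}(θ₁,φ₁)·Y_{l m}(θ₂,φ₂) over m ∈ [−2, 2]; prefactor 4π/(2·2+1) = 2.513274:
  m=-2: (+0.047194+0.021212i) × (+0.069266-0.299611i) = +0.009624-0.012670i  (running Σ = +0.009624-0.012670i)
  m=-1: (-0.257283-0.055163i) × (-0.243621+0.193724i) = +0.073366-0.036403i  (running Σ = +0.082990-0.049074i)
  m=0: (+0.504042-0.000000i) × (-0.122468+0.000000i) = -0.061729+0.000000i  (running Σ = +0.021261-0.049074i)
  m=1: (+0.257283-0.055163i) × (+0.243621+0.193724i) = +0.073366+0.036403i  (running Σ = +0.094627-0.012670i)
  m=2: (+0.047194-0.021212i) × (+0.069266+0.299611i) = +0.009624+0.012670i  (running Σ = +0.104251-0.000000i)
Accumulated sum +0.104251-0.000000i; after 4π/(2l+1) scaling, +0.262012-0.000000i ⇒ P_2 = 0.262012

0.262012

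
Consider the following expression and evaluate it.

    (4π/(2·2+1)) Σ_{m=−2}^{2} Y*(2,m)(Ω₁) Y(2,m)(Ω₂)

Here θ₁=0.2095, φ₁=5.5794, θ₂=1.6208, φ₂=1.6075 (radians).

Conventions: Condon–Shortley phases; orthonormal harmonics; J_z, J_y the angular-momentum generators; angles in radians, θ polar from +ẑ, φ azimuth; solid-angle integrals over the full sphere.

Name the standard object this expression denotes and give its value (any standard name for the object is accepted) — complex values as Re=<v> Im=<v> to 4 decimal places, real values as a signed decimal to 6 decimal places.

Legendre polynomial (addition theorem), -0.446406

This sum is the spherical-harmonic addition theorem: it equals the Legendre polynomial P_l(cos γ) of the angle γ between the two directions.
Term-by-term m-sum for l=2 (normalisation 4π/5 = 2.513274):
  m=-2: Y*=0.00271 - 0.01649j  Y=-0.38427 + 0.02826j  product -0.00058 + 0.00641j
  m=-1: Y*=0.11981 - 0.10170j  Y=0.00142 + 0.03854j  product 0.00409 + 0.00447j
  m=+0: Y*=0.58986 + 0.00000j  Y=-0.31303 + 0.00000j  product -0.18464 + 0.00000j
  m=+1: Y*=-0.11981 - 0.10170j  Y=-0.00142 + 0.03854j  product 0.00409 - 0.00447j
  m=+2: Y*=0.00271 + 0.01649j  Y=-0.38427 - 0.02826j  product -0.00058 - 0.00641j
Accumulated sum -0.17762 - 0.00000j; after 4π/(2l+1) scaling, -0.44641 - 0.00000j ⇒ P_2 = -0.446406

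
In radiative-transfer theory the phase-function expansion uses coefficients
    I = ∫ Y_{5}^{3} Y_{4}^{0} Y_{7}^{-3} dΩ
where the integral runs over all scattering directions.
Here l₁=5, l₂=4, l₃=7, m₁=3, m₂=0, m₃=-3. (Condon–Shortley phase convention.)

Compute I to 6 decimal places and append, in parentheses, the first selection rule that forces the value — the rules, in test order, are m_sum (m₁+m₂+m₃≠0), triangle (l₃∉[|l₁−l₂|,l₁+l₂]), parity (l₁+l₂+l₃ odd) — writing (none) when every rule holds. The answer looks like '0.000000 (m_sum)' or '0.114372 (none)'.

Rules hold: Σm=0, L=16 even, 1≤7≤9.
N = 11·9·15 = 1485
Δ = 2!·8!·6!/17! = 1/6126120
Racah Σ t=0..2: t=0:+1/69120 t=1:−1/20736 t=2:+1/69120 = -1/51840
⇒ 3j(5 4 7; 0 0 0)² = 280/21879, sgn +1
Racah Σ t=0..2: t=0:+1/138240 t=1:−1/181440 t=2:+1/3870720 = 23/11612160
⇒ 3j(5 4 7; 3 0 -3)² = 529/204204, sgn +1
4πI² = N·(3j₀)²·(3jₘ)² = 26450/537251
I = +1·√(0.0492321/4π) = 0.06259207
No selection rule forces the value: the integral is nonzero (none).

0.062592 (none)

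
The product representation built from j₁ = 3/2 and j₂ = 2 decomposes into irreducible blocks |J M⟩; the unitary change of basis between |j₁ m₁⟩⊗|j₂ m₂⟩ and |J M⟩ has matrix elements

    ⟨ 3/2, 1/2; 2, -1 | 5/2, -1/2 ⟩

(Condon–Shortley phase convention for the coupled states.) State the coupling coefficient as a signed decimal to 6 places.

+0.597614  (= +√(5/14))

√[6·1!2!3!/7! · 2!1!1!3!2!3!] = √(72/35)
  +(−1)^0/∏(0,1,1,1,1,2)! = 1/2  (running 1/2)
  +(−1)^1/∏(1,0,0,0,2,3)! = -1/12  (running 5/12)
⟨..|..⟩ = √(72/35)·(5/12) = +0.597614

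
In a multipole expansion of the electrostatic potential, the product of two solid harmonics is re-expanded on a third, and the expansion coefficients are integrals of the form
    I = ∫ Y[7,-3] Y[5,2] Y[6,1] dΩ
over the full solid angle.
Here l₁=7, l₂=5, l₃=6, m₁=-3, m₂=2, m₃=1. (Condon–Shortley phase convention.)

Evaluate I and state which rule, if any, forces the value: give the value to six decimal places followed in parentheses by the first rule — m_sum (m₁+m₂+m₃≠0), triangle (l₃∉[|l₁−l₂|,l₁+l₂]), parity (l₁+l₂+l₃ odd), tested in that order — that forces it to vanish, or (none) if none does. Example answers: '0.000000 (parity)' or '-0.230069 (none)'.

-0.036891 (none)

m-sum 0 ✓  L=18 even ✓  2≤6≤12 ✓
Π(2lᵢ+1) = 15×11×13 = 2145
triangle coeff Δ(7,5,6) = 1/174594420
Σ_t [1,5]: t=1:−1/4147200 t=2:+1/207360 t=3:−1/82944 t=4:+1/207360 t=5:−1/4147200 = -1/345600
(3j)²=420/46189 [(7 5 6; 0 0 0)], sign=-1
Σ_t [3,6]: t=3:−1/4354560 t=4:+1/414720 t=5:−1/345600 t=6:+1/2488320 = -1/3225600
(3j)²=81/92378 [(7 5 6; -3 2 1)], sign=+1
⇒ 4πI² = 255150/14919047
I = (-1)√(255150/14919047/(4π)) = -0.03689116
No selection rule forces the value: the integral is nonzero (none).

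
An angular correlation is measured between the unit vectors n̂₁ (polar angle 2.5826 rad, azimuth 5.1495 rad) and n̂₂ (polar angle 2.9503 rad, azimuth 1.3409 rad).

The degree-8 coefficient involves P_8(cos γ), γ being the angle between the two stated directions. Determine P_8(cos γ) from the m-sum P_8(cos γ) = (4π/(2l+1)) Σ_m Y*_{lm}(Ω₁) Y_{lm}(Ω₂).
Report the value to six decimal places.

Summing Y*_{l m}(θ₁,φ₁)·Y_{l m}(θ₂,φ₂) over m ∈ [−8, 8]; prefactor 4π/(2·8+1) = 0.739198:
  m=-8: Y*=(-0.003024, -0.001122)  Y=(-0.000000, 0.000001)  product (0.000000, -0.000000)
  m=-7: Y*=(0.001685, 0.020554)  Y=(0.000018, 0.000001)  product (0.000000, 0.000000)
  m=-6: Y*=(0.071129, -0.040624)  Y=(-0.000046, -0.000235)  product (-0.000013, -0.000015)
  m=-5: Y*=(-0.183833, -0.129791)  Y=(-0.002074, 0.000929)  product (0.000502, 0.000098)
  m=-4: Y*=(-0.075148, 0.418560)  Y=(0.009733, 0.012772)  product (-0.006077, 0.003114)
  m=-3: Y*=(0.476120, -0.126385)  Y=(0.053144, -0.064432)  product (0.017160, -0.037394)
  m=-2: Y*=(-0.113006, -0.135102)  Y=(-0.271718, -0.134552)  product (0.012528, 0.051915)
  m=-1: Y*=(0.145502, -0.311396)  Y=(-0.152092, 0.649873)  product (0.180238, 0.141918)
  m=+0: Y*=(-0.303179, -0.000000)  Y=(0.513358, 0.000000)  product (-0.155639, -0.000000)
  m=+1: Y*=(-0.145502, -0.311396)  Y=(0.152092, 0.649873)  product (0.180238, -0.141918)
  m=+2: Y*=(-0.113006, 0.135102)  Y=(-0.271718, 0.134552)  product (0.012528, -0.051915)
  m=+3: Y*=(-0.476120, -0.126385)  Y=(-0.053144, -0.064432)  product (0.017160, 0.037394)
  m=+4: Y*=(-0.075148, -0.418560)  Y=(0.009733, -0.012772)  product (-0.006077, -0.003114)
  m=+5: Y*=(0.183833, -0.129791)  Y=(0.002074, 0.000929)  product (0.000502, -0.000098)
  m=+6: Y*=(0.071129, 0.040624)  Y=(-0.000046, 0.000235)  product (-0.000013, 0.000015)
  m=+7: Y*=(-0.001685, 0.020554)  Y=(-0.000018, 0.000001)  product (0.000000, -0.000000)
  m=+8: Y*=(-0.003024, 0.001122)  Y=(-0.000000, -0.000001)  product (0.000000, 0.000000)
Total Σ_m = (0.253036, 0.000000). Multiply by 0.739198: (0.187044, 0.000000). P_8(cos γ) = 0.187044

0.187044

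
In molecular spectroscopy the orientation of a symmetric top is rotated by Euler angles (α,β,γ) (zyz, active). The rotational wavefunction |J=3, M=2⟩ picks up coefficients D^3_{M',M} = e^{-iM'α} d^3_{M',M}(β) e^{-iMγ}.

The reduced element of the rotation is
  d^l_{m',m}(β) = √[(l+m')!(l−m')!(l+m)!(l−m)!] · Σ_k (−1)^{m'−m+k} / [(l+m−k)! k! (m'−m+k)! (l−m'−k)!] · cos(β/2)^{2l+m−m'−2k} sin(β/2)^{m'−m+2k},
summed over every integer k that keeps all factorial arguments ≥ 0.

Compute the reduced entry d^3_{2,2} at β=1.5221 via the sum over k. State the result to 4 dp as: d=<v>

d=-0.5097

d^3_{2,2}(β=1.5221) via the finite sum:
With c≡cos(β/2)=0.724112 and s≡sin(β/2)=0.689682, N=[120·1·120·1]^{1/2}=120.000000
k: max(0,(2)−(2))=0 … min(3+(2),3−(2))=1
  k=0: (−1)^0·120.0000/(120)·0.7241^6·0.6897^0 = +0.144157
  k=1: (−1)^1·120.0000/(24)·0.7241^4·0.6897^2 = -0.653870
d^3_{2,2}(1.5221) = +0.144157 -0.653870 = -0.509713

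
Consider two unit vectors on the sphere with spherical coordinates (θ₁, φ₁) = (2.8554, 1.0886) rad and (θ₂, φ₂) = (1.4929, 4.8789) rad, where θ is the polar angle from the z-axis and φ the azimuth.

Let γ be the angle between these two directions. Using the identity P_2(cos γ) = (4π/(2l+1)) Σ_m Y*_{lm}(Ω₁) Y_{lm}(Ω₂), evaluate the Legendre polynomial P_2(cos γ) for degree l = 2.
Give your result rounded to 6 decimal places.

Expand P_2 via completeness: Σ_{m} conj(Y_{2,m}) at Ω₁ times Y_{2,m} at Ω₂ —
  [-2]  conj(Y_{2,-2})(Ω₁) = (-0.017544, 0.025295) ; Y_{2,-2}(Ω₂) = (-0.362841, 0.125509) ; Δ = (0.003191, -0.011380)
  [-1]  conj(Y_{2,-1})(Ω₁) = (-0.097021, -0.185365) ; Y_{2,-1}(Ω₂) = (0.009934, 0.059107) ; Δ = (0.009993, -0.007576)
  [+0]  conj(Y_{2,0})(Ω₁) = (0.555378, -0.000000) ; Y_{2,0}(Ω₂) = (-0.309662, 0.000000) ; Δ = (-0.171980, 0.000000)
  [+1]  conj(Y_{2,1})(Ω₁) = (0.097021, -0.185365) ; Y_{2,1}(Ω₂) = (-0.009934, 0.059107) ; Δ = (0.009993, 0.007576)
  [+2]  conj(Y_{2,2})(Ω₁) = (-0.017544, -0.025295) ; Y_{2,2}(Ω₂) = (-0.362841, -0.125509) ; Δ = (0.003191, 0.011380)
Total Σ_m = (-0.145613, 0.000000). Multiply by 2.513274: (-0.365964, 0.000000). P_2(cos γ) = -0.365964

-0.365964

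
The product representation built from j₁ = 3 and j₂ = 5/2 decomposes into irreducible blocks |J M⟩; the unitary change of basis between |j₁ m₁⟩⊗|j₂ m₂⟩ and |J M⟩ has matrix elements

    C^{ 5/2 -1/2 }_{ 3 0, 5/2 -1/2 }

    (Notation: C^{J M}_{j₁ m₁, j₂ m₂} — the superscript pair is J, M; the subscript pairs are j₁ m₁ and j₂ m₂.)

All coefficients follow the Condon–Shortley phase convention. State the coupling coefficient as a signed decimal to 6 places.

triangle: 3!·3!·2!/9! = 72/362880
(j±m)!: 3!·3!·2!·3!·2!·3! = 5184
prefactor² = (2J+1)·Δ·N² = 216/35
  k=0: +1/(0!·3!·3!·2!·0!·0!) = 1/72
  k=1: −1/(1!·2!·2!·1!·1!·1!) = -1/4
  k=2: +1/(2!·1!·1!·0!·2!·2!) = 1/8
Σ = -1/9  ⇒  CG² = 216/35·(-1/9)² = 8/105
CG = −√(8/105) = -0.276026

-0.276026  (= −√(8/105))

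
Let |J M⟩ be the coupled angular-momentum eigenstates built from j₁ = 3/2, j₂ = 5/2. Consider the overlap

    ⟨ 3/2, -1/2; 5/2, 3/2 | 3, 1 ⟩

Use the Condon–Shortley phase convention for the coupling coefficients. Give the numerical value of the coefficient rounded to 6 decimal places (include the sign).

−√(49/120) ≈ -0.639010

√[7·1!2!4!/8! · 1!2!4!1!4!2!] = √(96/5)
  +(−1)^0/∏(0,1,2,4,0,0)! = 1/48  (running 1/48)
  +(−1)^1/∏(1,0,1,3,1,1)! = -1/6  (running -7/48)
⟨..|..⟩ = √(96/5)·(-7/48) = -0.639010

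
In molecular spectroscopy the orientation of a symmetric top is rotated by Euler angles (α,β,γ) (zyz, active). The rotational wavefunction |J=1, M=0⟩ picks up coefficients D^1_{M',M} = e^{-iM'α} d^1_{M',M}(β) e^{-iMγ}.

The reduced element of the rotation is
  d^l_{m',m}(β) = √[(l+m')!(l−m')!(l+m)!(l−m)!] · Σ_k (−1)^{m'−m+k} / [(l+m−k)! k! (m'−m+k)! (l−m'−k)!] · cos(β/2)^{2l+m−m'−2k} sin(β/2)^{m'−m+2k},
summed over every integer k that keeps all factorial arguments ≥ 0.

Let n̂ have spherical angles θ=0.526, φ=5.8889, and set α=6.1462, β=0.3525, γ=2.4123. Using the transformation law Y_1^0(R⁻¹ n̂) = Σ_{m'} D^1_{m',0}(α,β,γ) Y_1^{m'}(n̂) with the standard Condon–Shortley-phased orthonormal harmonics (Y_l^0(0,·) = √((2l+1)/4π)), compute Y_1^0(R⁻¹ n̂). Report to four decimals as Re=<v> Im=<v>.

Re=0.4785 Im=0.0000

Need the full column D^1_{m',0} for m'=−1..1 at α=6.1462, β=0.3525, γ=2.4123.
cos(β/2)=0.984508, sin(β/2)=0.175339
d^1_{-1,0}: single k=1 term ⇒ +0.244125;  D = +0.241838-0.033337i
d^1_{0,0}: k∈[0..1] ⇒ +0.969256 -0.030744 = +0.938513;  D = +0.938513+0.000000i
d^1_{1,0}: single k=0 term ⇒ -0.244125;  D = -0.241838-0.033337i
Y_1^{m'}(θ=0.526,φ=5.8889) and Σ D·Y over m':
  (+0.2418-0.0333i)·(+0.1602+0.0666i)  (+0.9385+0.0000i)·(+0.4226+0.0000i)  (-0.2418-0.0333i)·(-0.1602+0.0666i)
Y_1^0(R⁻¹ n̂) = +0.478479+0.000000i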